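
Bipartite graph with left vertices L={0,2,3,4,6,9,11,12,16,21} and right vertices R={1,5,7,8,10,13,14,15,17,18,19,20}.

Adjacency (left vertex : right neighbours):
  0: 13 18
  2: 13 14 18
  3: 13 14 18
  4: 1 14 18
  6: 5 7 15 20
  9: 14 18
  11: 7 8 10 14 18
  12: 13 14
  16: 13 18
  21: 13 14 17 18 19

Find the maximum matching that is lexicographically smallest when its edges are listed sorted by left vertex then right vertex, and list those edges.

|M| = 7 (so the lex-smallest maximum matching has 7 edges)
process left vertices in ascending order; for each, take the smallest-labelled available neighbour that still permits 7 edges overall, or leave it unmatched if none does
lex-smallest matching: {0-13, 2-14, 3-18, 4-1, 6-5, 11-7, 21-17}

Lex-smallest maximum matching: {(0,13), (2,14), (3,18), (4,1), (6,5), (11,7), (21,17)}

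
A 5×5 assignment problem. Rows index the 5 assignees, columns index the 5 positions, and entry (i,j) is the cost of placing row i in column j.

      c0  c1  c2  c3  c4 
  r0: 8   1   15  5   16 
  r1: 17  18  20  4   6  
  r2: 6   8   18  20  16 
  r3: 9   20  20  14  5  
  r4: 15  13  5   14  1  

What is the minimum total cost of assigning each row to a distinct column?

optimal assignment: row0→col1 (cost 1), row1→col3 (cost 4), row2→col0 (cost 6), row3→col4 (cost 5), row4→col2 (cost 5)
total = 1 + 4 + 6 + 5 + 5 = 21

Minimum assignment cost: 21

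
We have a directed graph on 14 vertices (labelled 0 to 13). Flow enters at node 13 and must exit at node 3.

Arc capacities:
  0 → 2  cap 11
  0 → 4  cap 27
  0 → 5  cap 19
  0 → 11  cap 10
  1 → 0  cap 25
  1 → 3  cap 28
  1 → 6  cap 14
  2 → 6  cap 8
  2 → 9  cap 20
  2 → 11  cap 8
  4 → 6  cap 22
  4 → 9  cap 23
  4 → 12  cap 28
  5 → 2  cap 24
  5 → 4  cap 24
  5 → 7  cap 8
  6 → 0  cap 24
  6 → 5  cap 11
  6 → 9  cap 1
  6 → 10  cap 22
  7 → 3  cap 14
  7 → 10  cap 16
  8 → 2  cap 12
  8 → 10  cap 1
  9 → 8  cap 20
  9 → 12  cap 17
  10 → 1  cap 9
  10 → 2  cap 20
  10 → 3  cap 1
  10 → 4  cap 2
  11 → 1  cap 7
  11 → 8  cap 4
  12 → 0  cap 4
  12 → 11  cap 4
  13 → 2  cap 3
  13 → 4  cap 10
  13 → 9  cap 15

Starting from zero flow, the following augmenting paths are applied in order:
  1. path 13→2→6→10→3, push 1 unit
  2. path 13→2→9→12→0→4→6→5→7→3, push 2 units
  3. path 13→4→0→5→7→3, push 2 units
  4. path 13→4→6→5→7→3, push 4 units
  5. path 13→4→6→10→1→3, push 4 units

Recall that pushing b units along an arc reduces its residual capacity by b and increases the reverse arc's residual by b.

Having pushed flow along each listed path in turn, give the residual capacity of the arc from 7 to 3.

Residual capacity of (7,3): 6

after path 1 (13→2→6→10→3, push 1): res(7,3)=14
after path 2 (13→2→9→12→0→4→6→5→7→3, push 2): res(7,3)=12
after path 3 (13→4→0→5→7→3, push 2): res(7,3)=10
after path 4 (13→4→6→5→7→3, push 4): res(7,3)=6
after path 5 (13→4→6→10→1→3, push 4): res(7,3)=6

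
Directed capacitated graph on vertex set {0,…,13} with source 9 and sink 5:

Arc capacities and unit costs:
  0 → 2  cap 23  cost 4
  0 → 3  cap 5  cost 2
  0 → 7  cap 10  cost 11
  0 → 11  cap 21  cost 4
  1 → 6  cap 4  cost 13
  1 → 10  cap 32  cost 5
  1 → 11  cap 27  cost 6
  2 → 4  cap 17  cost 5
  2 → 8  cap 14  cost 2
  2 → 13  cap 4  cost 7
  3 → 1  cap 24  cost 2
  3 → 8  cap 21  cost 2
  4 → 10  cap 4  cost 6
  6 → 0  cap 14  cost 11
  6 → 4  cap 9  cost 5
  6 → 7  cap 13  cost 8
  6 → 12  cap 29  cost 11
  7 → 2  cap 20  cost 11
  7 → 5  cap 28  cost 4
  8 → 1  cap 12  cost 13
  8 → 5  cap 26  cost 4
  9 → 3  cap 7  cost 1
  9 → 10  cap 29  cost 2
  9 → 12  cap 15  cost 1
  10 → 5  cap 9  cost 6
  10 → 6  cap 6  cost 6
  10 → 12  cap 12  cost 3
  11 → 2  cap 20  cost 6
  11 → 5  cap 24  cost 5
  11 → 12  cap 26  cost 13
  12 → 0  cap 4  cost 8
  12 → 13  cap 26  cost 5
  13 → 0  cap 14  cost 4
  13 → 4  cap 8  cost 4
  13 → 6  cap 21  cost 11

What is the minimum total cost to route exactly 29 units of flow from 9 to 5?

Minimum cost for 29 units: 359

shortest-cost path #1: 9→3→8→5 push 7 @ unit cost 7 (adds 49)
shortest-cost path #2: 9→10→5 push 9 @ unit cost 8 (adds 72)
shortest-cost path #3: 9→12→0→3→8→5 push 4 @ unit cost 17 (adds 68)
shortest-cost path #4: 9→12→13→0→3→8→5 push 1 @ unit cost 18 (adds 18)
shortest-cost path #5: 9→12→13→0→11→5 push 8 @ unit cost 19 (adds 152)
total cost = 359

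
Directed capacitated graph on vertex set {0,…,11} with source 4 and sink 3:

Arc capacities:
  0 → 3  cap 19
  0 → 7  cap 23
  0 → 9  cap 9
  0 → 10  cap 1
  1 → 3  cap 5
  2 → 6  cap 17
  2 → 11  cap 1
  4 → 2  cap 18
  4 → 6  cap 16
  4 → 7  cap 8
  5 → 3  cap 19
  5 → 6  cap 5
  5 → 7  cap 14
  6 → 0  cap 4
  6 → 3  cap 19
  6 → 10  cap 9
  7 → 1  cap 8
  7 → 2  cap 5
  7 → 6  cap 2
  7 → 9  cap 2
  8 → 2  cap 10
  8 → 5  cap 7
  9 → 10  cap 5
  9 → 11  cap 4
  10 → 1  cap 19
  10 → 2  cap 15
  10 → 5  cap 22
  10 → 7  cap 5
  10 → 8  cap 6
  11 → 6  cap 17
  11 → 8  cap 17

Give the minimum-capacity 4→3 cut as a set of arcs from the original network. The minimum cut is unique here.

Min-cut arcs: {(1,3), (2,11), (6,0), (6,3), (6,10), (7,9)} (total capacity 40)

augment #1: 4→6→3 push 16
augment #2: 4→2→6→3 push 3
augment #3: 4→7→1→3 push 5
augment #4: 4→2→6→0→3 push 4
augment #5: 4→2→6→10→5→3 push 9
augment #6: 4→2→11→8→5→3 push 1
augment #7: 4→7→9→10→5→3 push 2
max flow = 40; residual-reachable set from 4 gives S-side
cut edges (S→T): {(1,3), (2,11), (6,0), (6,3), (6,10), (7,9)} total cap 40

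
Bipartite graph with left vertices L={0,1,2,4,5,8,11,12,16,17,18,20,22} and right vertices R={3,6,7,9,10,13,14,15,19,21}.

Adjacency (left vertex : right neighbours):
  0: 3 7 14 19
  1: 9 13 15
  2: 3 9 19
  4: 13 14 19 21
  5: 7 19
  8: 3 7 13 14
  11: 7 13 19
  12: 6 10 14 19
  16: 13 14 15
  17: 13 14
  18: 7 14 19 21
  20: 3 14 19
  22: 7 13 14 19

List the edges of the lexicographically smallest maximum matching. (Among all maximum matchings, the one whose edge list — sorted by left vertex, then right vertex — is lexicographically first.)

Lex-smallest maximum matching: {(0,3), (1,9), (2,19), (4,13), (5,7), (8,14), (12,6), (16,15), (18,21)}

|M| = 9 (so the lex-smallest maximum matching has 9 edges)
process left vertices in ascending order; for each, take the smallest-labelled available neighbour that still permits 9 edges overall, or leave it unmatched if none does
lex-smallest matching: {0-3, 1-9, 2-19, 4-13, 5-7, 8-14, 12-6, 16-15, 18-21}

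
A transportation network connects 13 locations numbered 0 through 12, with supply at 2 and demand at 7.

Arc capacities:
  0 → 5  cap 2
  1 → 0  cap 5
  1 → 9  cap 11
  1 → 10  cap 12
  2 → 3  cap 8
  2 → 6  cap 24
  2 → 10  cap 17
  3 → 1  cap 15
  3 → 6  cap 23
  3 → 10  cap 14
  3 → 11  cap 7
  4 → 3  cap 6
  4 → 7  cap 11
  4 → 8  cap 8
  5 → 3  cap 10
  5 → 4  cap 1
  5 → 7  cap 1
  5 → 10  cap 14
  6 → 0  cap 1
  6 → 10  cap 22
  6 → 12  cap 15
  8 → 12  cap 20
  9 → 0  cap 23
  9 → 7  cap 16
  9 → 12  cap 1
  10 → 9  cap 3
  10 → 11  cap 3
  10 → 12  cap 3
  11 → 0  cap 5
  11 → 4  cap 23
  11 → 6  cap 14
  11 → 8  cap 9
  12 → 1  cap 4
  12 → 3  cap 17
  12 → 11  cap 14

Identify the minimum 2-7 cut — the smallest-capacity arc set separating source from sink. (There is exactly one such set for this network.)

Min-cut arcs: {(1,9), (4,7), (5,7), (10,9)} (total capacity 26)

augment #1: 2→10→9→7 push 3
augment #2: 2→3→1→9→7 push 8
augment #3: 2→6→0→5→7 push 1
augment #4: 2→10→11→4→7 push 3
augment #5: 2→6→12→1→9→7 push 3
augment #6: 2→6→12→11→4→7 push 8
max flow = 26; residual-reachable set from 2 gives S-side
cut edges (S→T): {(1,9), (4,7), (5,7), (10,9)} total cap 26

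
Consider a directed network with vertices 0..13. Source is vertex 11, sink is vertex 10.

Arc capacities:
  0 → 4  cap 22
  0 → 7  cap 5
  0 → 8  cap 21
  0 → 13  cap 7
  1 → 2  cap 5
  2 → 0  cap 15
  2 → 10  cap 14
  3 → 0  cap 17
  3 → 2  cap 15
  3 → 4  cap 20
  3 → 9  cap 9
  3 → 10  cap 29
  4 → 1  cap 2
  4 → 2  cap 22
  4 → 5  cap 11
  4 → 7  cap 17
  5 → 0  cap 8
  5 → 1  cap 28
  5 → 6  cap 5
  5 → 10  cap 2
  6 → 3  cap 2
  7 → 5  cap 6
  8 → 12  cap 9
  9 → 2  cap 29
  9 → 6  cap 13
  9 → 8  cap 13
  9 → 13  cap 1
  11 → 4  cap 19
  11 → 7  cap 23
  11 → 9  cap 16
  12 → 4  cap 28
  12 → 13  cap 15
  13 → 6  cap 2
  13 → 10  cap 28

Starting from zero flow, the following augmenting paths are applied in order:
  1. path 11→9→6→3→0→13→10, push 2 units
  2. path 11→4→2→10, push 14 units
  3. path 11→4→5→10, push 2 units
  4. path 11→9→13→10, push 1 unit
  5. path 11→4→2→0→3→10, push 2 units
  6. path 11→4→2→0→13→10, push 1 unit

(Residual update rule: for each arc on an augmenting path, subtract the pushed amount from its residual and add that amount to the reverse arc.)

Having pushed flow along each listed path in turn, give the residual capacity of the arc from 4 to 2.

after path 1 (11→9→6→3→0→13→10, push 2): res(4,2)=22
after path 2 (11→4→2→10, push 14): res(4,2)=8
after path 3 (11→4→5→10, push 2): res(4,2)=8
after path 4 (11→9→13→10, push 1): res(4,2)=8
after path 5 (11→4→2→0→3→10, push 2): res(4,2)=6
after path 6 (11→4→2→0→13→10, push 1): res(4,2)=5

Residual capacity of (4,2): 5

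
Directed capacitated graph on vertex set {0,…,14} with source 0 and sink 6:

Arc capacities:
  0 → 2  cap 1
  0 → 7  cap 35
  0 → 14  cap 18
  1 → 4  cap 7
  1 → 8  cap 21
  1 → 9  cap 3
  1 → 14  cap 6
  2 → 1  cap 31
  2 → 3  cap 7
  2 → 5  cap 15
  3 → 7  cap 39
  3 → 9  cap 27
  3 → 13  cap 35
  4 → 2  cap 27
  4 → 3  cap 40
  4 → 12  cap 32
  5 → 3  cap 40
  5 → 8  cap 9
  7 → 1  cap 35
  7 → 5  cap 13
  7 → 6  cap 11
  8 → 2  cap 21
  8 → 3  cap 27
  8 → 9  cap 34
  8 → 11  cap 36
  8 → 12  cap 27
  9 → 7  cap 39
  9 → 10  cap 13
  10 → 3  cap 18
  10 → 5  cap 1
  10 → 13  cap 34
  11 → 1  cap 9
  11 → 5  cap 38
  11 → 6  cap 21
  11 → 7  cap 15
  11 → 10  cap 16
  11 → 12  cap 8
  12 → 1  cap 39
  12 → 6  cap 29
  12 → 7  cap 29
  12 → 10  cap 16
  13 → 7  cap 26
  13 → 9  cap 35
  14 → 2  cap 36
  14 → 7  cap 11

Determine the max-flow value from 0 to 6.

Maximum flow value: 48

augment #1: 0→7→6 bottleneck 11, total now 11
augment #2: 0→2→1→4→12→6 bottleneck 1, total now 12
augment #3: 0→7→1→4→12→6 bottleneck 6, total now 18
augment #4: 0→7→1→8→11→6 bottleneck 18, total now 36
augment #5: 0→14→2→1→8→11→6 bottleneck 3, total now 39
augment #6: 0→14→2→5→8→12→6 bottleneck 9, total now 48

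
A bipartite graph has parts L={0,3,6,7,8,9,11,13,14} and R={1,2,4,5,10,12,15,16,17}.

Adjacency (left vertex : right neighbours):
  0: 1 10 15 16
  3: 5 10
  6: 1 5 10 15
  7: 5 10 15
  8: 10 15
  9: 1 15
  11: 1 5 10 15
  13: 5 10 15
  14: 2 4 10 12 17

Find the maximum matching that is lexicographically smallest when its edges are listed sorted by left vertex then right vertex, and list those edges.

|M| = 6 (so the lex-smallest maximum matching has 6 edges)
process left vertices in ascending order; for each, take the smallest-labelled available neighbour that still permits 6 edges overall, or leave it unmatched if none does
lex-smallest matching: {0-16, 3-5, 6-1, 7-10, 8-15, 14-2}

Lex-smallest maximum matching: {(0,16), (3,5), (6,1), (7,10), (8,15), (14,2)}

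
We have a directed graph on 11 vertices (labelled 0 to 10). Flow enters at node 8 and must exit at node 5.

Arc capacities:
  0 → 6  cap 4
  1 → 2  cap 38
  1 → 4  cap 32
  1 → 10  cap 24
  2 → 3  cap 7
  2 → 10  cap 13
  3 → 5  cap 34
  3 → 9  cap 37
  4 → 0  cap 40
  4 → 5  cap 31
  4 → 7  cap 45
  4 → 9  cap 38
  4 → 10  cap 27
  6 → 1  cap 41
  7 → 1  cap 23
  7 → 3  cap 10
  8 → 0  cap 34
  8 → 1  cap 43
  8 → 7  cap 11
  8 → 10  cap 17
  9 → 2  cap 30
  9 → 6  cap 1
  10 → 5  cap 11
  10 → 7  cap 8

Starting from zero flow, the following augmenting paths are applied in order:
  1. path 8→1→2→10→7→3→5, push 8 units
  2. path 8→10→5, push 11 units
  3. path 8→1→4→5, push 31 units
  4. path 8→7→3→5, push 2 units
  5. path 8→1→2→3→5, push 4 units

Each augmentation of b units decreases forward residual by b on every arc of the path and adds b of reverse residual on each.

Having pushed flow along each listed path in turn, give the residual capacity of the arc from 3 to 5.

Residual capacity of (3,5): 20

after path 1 (8→1→2→10→7→3→5, push 8): res(3,5)=26
after path 2 (8→10→5, push 11): res(3,5)=26
after path 3 (8→1→4→5, push 31): res(3,5)=26
after path 4 (8→7→3→5, push 2): res(3,5)=24
after path 5 (8→1→2→3→5, push 4): res(3,5)=20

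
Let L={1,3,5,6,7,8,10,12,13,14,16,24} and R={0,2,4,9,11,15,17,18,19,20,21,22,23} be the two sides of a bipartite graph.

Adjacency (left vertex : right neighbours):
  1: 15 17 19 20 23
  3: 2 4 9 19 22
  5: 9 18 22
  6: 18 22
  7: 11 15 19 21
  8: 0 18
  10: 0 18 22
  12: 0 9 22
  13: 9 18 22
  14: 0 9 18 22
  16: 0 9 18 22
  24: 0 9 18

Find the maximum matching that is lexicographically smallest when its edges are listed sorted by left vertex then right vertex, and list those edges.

|M| = 7 (so the lex-smallest maximum matching has 7 edges)
process left vertices in ascending order; for each, take the smallest-labelled available neighbour that still permits 7 edges overall, or leave it unmatched if none does
lex-smallest matching: {1-15, 3-2, 5-9, 6-18, 7-11, 8-0, 10-22}

Lex-smallest maximum matching: {(1,15), (3,2), (5,9), (6,18), (7,11), (8,0), (10,22)}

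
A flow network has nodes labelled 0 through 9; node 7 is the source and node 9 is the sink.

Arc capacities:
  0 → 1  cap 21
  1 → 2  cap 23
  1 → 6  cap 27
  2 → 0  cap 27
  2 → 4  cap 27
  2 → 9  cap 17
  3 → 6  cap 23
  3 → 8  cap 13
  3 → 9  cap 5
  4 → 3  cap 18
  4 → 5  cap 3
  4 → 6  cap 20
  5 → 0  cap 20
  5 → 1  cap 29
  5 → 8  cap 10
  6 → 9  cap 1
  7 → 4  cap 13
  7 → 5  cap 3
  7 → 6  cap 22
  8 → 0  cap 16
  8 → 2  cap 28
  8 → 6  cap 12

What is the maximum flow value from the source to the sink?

augment #1: 7→6→9 bottleneck 1, total now 1
augment #2: 7→4→3→9 bottleneck 5, total now 6
augment #3: 7→5→1→2→9 bottleneck 3, total now 9
augment #4: 7→4→3→8→2→9 bottleneck 8, total now 17

Maximum flow value: 17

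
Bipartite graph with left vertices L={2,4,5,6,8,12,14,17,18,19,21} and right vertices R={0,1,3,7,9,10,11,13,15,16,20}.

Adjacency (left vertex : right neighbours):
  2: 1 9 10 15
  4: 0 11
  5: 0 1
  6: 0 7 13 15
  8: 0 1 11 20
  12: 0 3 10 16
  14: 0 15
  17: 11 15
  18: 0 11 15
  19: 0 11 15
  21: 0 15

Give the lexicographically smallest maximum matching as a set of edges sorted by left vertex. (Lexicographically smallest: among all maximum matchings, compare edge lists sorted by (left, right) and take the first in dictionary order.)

|M| = 8 (so the lex-smallest maximum matching has 8 edges)
process left vertices in ascending order; for each, take the smallest-labelled available neighbour that still permits 8 edges overall, or leave it unmatched if none does
lex-smallest matching: {2-9, 4-0, 5-1, 6-7, 8-20, 12-3, 14-15, 17-11}

Lex-smallest maximum matching: {(2,9), (4,0), (5,1), (6,7), (8,20), (12,3), (14,15), (17,11)}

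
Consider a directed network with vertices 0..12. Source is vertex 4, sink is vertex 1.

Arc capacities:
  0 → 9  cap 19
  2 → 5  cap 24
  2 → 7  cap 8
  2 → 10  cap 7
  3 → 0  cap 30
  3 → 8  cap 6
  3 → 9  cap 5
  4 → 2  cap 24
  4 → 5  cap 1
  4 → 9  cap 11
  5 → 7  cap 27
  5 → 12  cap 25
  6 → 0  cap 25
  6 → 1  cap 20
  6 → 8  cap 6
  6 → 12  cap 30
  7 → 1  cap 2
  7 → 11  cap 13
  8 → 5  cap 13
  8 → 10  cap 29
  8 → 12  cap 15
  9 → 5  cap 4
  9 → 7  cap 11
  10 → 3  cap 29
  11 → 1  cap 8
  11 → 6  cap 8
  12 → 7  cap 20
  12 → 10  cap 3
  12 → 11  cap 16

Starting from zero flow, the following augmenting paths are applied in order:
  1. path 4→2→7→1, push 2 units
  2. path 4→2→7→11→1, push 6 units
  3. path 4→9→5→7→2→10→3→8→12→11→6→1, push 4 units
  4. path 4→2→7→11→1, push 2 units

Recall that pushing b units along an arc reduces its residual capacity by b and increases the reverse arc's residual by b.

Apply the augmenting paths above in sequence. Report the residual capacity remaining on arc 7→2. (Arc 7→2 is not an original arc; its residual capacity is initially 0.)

Residual capacity of (7,2): 6

after path 1 (4→2→7→1, push 2): res(7,2)=2
after path 2 (4→2→7→11→1, push 6): res(7,2)=8
after path 3 (4→9→5→7→2→10→3→8→12→11→6→1, push 4): res(7,2)=4
after path 4 (4→2→7→11→1, push 2): res(7,2)=6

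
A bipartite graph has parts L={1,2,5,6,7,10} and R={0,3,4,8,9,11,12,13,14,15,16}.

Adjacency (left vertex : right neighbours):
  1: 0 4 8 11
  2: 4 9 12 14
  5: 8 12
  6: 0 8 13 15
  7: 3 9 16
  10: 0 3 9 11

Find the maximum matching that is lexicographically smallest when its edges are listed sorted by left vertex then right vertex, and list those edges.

Lex-smallest maximum matching: {(1,0), (2,4), (5,8), (6,13), (7,3), (10,9)}

|M| = 6 (so the lex-smallest maximum matching has 6 edges)
process left vertices in ascending order; for each, take the smallest-labelled available neighbour that still permits 6 edges overall, or leave it unmatched if none does
lex-smallest matching: {1-0, 2-4, 5-8, 6-13, 7-3, 10-9}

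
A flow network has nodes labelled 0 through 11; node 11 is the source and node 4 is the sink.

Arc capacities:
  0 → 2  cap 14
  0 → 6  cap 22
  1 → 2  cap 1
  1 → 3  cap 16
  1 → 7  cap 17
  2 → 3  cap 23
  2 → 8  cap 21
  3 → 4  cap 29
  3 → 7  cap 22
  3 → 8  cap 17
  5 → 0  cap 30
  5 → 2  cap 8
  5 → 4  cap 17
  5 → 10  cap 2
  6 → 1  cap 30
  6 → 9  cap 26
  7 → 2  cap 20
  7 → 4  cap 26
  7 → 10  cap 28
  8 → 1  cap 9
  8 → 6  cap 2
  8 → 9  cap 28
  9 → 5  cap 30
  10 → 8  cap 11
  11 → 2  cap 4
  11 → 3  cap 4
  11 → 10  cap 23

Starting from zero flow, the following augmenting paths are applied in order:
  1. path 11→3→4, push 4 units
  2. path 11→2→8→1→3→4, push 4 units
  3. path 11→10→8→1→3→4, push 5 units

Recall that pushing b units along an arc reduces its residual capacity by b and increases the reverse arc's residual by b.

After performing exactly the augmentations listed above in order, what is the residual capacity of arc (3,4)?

Residual capacity of (3,4): 16

after path 1 (11→3→4, push 4): res(3,4)=25
after path 2 (11→2→8→1→3→4, push 4): res(3,4)=21
after path 3 (11→10→8→1→3→4, push 5): res(3,4)=16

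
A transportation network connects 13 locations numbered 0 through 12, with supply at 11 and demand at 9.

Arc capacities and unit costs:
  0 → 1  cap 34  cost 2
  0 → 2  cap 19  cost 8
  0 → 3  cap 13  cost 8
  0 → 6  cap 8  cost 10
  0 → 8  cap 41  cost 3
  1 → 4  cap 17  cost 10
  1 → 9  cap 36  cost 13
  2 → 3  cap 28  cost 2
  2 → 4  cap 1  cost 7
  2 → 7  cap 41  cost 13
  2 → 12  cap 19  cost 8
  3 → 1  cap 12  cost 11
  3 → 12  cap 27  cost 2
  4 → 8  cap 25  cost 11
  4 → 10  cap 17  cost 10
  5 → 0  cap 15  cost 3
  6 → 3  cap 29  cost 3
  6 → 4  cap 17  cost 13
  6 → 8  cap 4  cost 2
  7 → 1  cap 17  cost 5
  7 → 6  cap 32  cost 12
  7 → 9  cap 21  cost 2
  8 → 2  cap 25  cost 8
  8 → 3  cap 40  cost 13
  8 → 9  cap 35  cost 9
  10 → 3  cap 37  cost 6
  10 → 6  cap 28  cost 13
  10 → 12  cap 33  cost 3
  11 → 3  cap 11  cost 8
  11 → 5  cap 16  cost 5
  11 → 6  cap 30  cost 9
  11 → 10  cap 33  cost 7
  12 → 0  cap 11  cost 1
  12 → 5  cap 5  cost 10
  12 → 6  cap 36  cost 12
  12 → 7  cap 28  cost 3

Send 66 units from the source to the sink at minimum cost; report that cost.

shortest-cost path #1: 11→3→12→7→9 push 11 @ unit cost 15 (adds 165)
shortest-cost path #2: 11→10→12→7→9 push 10 @ unit cost 15 (adds 150)
shortest-cost path #3: 11→6→8→9 push 4 @ unit cost 20 (adds 80)
shortest-cost path #4: 11→5→0→8→9 push 15 @ unit cost 20 (adds 300)
shortest-cost path #5: 11→10→12→0→8→9 push 11 @ unit cost 23 (adds 253)
shortest-cost path #6: 11→10→12→7→1→9 push 7 @ unit cost 31 (adds 217)
shortest-cost path #7: 11→10→12→3→1→9 push 5 @ unit cost 32 (adds 160)
shortest-cost path #8: 11→6→3→1→9 push 3 @ unit cost 36 (adds 108)
total cost = 1433

Minimum cost for 66 units: 1433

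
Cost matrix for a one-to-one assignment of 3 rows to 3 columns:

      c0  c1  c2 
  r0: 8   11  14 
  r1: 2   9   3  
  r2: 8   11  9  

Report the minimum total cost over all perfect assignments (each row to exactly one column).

one of 3 optimal assignments: row0→col0 (cost 8), row1→col2 (cost 3), row2→col1 (cost 11)
total = 8 + 3 + 11 = 22

Minimum assignment cost: 22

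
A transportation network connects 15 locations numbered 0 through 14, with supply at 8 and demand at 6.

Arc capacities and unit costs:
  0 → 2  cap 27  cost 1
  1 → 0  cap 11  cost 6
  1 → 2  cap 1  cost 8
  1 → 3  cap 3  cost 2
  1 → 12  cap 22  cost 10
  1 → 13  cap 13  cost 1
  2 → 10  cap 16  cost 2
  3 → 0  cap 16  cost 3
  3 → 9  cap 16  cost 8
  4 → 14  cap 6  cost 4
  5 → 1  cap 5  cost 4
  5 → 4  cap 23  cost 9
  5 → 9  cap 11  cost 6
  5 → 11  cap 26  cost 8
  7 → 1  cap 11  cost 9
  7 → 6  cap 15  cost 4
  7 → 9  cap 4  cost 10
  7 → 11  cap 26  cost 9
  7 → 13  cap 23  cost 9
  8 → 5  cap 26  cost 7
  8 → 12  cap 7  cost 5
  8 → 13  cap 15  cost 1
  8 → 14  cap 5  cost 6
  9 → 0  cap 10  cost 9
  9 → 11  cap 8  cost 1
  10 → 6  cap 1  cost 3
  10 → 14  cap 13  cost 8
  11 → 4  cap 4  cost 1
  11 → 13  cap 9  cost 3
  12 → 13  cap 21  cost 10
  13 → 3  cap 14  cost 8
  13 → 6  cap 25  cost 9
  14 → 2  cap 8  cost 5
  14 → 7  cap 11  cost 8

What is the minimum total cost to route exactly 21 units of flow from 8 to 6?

Minimum cost for 21 units: 259

shortest-cost path #1: 8→13→6 push 15 @ unit cost 10 (adds 150)
shortest-cost path #2: 8→14→2→10→6 push 1 @ unit cost 16 (adds 16)
shortest-cost path #3: 8→14→7→6 push 4 @ unit cost 18 (adds 72)
shortest-cost path #4: 8→5→1→13→6 push 1 @ unit cost 21 (adds 21)
total cost = 259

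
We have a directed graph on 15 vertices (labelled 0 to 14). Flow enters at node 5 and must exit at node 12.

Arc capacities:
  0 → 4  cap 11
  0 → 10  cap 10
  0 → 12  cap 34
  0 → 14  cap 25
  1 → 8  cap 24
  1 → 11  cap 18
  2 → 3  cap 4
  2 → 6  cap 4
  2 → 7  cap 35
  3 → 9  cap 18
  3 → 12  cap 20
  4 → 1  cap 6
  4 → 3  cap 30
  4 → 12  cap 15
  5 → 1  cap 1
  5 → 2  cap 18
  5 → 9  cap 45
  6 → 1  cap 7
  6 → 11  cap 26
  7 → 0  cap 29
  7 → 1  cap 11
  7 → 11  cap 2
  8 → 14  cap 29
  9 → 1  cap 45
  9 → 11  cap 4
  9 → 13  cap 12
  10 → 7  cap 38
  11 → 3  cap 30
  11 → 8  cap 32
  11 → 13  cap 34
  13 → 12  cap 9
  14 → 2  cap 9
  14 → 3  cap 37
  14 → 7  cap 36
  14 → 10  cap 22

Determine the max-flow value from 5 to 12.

Maximum flow value: 58

augment #1: 5→2→3→12 bottleneck 4, total now 4
augment #2: 5→9→13→12 bottleneck 9, total now 13
augment #3: 5→1→11→3→12 bottleneck 1, total now 14
augment #4: 5→2→7→0→12 bottleneck 14, total now 28
augment #5: 5→9→11→3→12 bottleneck 4, total now 32
augment #6: 5→9→1→11→3→12 bottleneck 11, total now 43
augment #7: 5→9→1→8→14→7→0→12 bottleneck 15, total now 58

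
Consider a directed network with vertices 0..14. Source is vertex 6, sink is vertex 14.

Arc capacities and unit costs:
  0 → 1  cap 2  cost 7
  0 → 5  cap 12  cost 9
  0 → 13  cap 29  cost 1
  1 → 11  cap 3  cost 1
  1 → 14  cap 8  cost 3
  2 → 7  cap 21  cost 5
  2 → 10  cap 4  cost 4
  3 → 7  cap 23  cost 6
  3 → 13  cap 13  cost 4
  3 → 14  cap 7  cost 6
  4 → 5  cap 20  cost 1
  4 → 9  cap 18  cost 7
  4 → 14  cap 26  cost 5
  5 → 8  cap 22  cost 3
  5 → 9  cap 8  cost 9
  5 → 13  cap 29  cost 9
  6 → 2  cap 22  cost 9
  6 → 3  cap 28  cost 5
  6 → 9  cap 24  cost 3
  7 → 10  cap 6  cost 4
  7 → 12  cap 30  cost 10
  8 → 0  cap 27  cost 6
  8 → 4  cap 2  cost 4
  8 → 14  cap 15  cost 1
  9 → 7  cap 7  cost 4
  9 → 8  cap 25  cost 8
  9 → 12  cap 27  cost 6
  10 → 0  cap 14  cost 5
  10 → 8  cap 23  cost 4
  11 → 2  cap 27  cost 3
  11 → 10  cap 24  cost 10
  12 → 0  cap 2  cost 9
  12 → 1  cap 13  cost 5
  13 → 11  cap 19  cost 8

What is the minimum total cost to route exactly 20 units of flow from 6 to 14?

Minimum cost for 20 units: 233

shortest-cost path #1: 6→3→14 push 7 @ unit cost 11 (adds 77)
shortest-cost path #2: 6→9→8→14 push 13 @ unit cost 12 (adds 156)
total cost = 233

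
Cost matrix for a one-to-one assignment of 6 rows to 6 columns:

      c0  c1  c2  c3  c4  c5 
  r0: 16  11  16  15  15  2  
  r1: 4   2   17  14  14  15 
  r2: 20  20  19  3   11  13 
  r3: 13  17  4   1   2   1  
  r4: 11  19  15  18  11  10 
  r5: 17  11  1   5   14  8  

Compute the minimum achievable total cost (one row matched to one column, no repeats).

optimal assignment: row0→col5 (cost 2), row1→col1 (cost 2), row2→col3 (cost 3), row3→col4 (cost 2), row4→col0 (cost 11), row5→col2 (cost 1)
total = 2 + 2 + 3 + 2 + 11 + 1 = 21

Minimum assignment cost: 21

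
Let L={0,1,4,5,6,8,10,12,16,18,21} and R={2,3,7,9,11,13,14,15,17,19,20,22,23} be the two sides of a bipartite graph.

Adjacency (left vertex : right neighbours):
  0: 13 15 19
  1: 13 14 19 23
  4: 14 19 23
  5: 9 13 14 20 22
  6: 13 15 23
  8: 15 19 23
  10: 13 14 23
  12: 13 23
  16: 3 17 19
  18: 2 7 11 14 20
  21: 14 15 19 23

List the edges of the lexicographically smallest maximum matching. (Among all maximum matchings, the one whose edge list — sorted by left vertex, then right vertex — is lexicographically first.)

|M| = 8 (so the lex-smallest maximum matching has 8 edges)
process left vertices in ascending order; for each, take the smallest-labelled available neighbour that still permits 8 edges overall, or leave it unmatched if none does
lex-smallest matching: {0-13, 1-14, 4-19, 5-9, 6-15, 8-23, 16-3, 18-2}

Lex-smallest maximum matching: {(0,13), (1,14), (4,19), (5,9), (6,15), (8,23), (16,3), (18,2)}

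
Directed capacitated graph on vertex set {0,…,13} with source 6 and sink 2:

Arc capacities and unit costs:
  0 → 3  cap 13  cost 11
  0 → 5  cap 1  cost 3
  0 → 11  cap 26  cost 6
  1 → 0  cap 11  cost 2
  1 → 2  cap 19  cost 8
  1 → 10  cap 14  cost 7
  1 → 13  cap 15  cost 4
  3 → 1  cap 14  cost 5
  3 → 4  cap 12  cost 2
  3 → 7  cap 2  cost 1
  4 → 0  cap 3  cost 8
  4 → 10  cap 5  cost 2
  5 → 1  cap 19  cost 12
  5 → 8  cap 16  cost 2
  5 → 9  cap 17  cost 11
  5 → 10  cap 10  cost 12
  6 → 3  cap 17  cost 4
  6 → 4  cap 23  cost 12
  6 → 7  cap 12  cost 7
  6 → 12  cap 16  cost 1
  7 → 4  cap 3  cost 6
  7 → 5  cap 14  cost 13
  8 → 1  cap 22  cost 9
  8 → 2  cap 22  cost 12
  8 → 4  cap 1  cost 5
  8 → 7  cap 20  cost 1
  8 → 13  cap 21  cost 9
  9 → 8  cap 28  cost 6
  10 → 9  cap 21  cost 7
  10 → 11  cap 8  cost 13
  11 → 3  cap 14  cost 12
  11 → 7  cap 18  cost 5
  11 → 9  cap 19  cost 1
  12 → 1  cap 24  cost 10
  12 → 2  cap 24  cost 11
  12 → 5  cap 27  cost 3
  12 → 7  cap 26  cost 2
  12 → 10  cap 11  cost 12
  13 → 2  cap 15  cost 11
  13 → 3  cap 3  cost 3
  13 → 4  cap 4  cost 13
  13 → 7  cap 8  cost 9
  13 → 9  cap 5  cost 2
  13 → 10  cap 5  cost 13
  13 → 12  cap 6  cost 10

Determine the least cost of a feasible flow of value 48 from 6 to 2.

Minimum cost for 48 units: 1050

shortest-cost path #1: 6→12→2 push 16 @ unit cost 12 (adds 192)
shortest-cost path #2: 6→3→1→2 push 14 @ unit cost 17 (adds 238)
shortest-cost path #3: 6→3→4→0→5→8→2 push 1 @ unit cost 31 (adds 31)
shortest-cost path #4: 6→3→7→5→8→2 push 2 @ unit cost 32 (adds 64)
shortest-cost path #5: 6→7→5→8→2 push 12 @ unit cost 34 (adds 408)
shortest-cost path #6: 6→4→10→9→8→2 push 3 @ unit cost 39 (adds 117)
total cost = 1050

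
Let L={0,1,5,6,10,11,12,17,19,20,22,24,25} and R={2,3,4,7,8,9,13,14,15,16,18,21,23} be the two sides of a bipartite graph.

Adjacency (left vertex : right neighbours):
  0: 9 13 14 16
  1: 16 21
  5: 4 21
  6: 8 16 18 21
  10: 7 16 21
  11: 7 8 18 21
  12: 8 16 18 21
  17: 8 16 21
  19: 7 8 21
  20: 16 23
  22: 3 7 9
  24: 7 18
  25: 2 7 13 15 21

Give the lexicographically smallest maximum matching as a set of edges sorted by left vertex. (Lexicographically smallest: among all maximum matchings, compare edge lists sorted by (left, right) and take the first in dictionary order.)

Lex-smallest maximum matching: {(0,9), (1,16), (5,4), (6,8), (10,7), (11,18), (12,21), (20,23), (22,3), (25,2)}

|M| = 10 (so the lex-smallest maximum matching has 10 edges)
process left vertices in ascending order; for each, take the smallest-labelled available neighbour that still permits 10 edges overall, or leave it unmatched if none does
lex-smallest matching: {0-9, 1-16, 5-4, 6-8, 10-7, 11-18, 12-21, 20-23, 22-3, 25-2}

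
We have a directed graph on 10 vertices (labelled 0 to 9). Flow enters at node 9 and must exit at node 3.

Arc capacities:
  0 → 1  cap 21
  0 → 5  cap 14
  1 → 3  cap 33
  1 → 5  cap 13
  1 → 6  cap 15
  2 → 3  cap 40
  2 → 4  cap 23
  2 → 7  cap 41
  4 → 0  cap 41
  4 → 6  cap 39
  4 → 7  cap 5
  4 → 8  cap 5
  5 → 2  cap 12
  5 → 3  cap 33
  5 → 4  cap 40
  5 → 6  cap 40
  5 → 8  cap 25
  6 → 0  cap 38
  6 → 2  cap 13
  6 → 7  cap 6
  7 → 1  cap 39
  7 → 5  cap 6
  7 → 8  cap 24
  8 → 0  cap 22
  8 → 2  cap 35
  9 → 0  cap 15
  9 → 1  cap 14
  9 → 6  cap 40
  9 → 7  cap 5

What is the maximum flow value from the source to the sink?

augment #1: 9→1→3 bottleneck 14, total now 14
augment #2: 9→0→1→3 bottleneck 15, total now 29
augment #3: 9→6→2→3 bottleneck 13, total now 42
augment #4: 9→7→1→3 bottleneck 4, total now 46
augment #5: 9→7→5→3 bottleneck 1, total now 47
augment #6: 9→6→0→5→3 bottleneck 14, total now 61
augment #7: 9→6→7→5→3 bottleneck 5, total now 66
augment #8: 9→6→0→1→5→3 bottleneck 6, total now 72
augment #9: 9→6→7→1→5→3 bottleneck 1, total now 73

Maximum flow value: 73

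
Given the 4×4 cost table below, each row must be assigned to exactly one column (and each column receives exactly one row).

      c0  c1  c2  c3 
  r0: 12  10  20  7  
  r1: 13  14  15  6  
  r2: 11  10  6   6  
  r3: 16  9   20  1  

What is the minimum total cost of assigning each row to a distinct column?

optimal assignment: row0→col1 (cost 10), row1→col0 (cost 13), row2→col2 (cost 6), row3→col3 (cost 1)
total = 10 + 13 + 6 + 1 = 30

Minimum assignment cost: 30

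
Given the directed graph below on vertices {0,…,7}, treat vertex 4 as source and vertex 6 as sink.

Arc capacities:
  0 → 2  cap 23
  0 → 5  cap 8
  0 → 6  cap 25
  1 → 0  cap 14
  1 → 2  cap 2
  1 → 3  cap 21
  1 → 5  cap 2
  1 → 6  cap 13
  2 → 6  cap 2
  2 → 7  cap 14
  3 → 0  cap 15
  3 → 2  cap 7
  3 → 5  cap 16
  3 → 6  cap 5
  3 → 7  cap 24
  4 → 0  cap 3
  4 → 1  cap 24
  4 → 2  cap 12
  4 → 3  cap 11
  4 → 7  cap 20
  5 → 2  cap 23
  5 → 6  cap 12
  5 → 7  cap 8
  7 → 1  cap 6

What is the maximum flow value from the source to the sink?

augment #1: 4→0→6 bottleneck 3, total now 3
augment #2: 4→1→6 bottleneck 13, total now 16
augment #3: 4→2→6 bottleneck 2, total now 18
augment #4: 4→3→6 bottleneck 5, total now 23
augment #5: 4→1→0→6 bottleneck 11, total now 34
augment #6: 4→3→0→6 bottleneck 6, total now 40
augment #7: 4→7→1→0→6 bottleneck 3, total now 43
augment #8: 4→7→1→5→6 bottleneck 2, total now 45
augment #9: 4→7→1→3→0→6 bottleneck 1, total now 46

Maximum flow value: 46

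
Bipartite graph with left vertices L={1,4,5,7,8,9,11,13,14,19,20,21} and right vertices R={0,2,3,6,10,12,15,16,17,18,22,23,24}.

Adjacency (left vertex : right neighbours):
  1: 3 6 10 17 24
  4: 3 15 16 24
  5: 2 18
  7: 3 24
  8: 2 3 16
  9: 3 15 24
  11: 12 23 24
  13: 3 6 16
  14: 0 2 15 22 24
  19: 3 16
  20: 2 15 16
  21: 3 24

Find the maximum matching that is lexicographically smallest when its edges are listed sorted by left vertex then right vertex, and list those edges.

Lex-smallest maximum matching: {(1,10), (4,3), (5,18), (7,24), (8,2), (9,15), (11,12), (13,6), (14,0), (19,16)}

|M| = 10 (so the lex-smallest maximum matching has 10 edges)
process left vertices in ascending order; for each, take the smallest-labelled available neighbour that still permits 10 edges overall, or leave it unmatched if none does
lex-smallest matching: {1-10, 4-3, 5-18, 7-24, 8-2, 9-15, 11-12, 13-6, 14-0, 19-16}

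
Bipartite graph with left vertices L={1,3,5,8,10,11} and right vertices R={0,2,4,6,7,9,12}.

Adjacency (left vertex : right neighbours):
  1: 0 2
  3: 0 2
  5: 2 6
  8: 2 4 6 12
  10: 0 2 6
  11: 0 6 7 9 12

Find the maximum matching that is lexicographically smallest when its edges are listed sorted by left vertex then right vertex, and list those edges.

Lex-smallest maximum matching: {(1,0), (3,2), (5,6), (8,4), (11,7)}

|M| = 5 (so the lex-smallest maximum matching has 5 edges)
process left vertices in ascending order; for each, take the smallest-labelled available neighbour that still permits 5 edges overall, or leave it unmatched if none does
lex-smallest matching: {1-0, 3-2, 5-6, 8-4, 11-7}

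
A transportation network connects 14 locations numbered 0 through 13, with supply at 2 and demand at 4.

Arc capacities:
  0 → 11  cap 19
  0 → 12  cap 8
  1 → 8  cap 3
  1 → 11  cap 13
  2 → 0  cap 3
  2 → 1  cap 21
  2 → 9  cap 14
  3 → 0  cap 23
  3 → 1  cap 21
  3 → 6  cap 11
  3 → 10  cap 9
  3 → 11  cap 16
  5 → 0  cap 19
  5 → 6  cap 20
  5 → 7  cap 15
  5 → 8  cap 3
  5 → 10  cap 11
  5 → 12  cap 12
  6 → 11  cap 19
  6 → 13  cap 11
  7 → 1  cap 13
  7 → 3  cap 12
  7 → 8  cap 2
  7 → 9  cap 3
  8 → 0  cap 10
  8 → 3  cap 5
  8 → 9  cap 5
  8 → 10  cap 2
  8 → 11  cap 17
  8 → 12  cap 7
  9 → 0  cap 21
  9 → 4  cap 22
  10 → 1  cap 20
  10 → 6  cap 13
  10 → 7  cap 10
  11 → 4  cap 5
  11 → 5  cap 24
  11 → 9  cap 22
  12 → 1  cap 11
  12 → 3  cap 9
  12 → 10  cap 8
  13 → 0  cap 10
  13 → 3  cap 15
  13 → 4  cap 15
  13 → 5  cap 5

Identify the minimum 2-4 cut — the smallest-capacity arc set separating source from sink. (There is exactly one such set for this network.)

Min-cut arcs: {(1,8), (1,11), (2,0), (2,9)} (total capacity 33)

augment #1: 2→9→4 push 14
augment #2: 2→0→11→4 push 3
augment #3: 2→1→11→4 push 2
augment #4: 2→1→8→9→4 push 3
augment #5: 2→1→11→9→4 push 5
augment #6: 2→1→11→5→6→13→4 push 6
max flow = 33; residual-reachable set from 2 gives S-side
cut edges (S→T): {(1,8), (1,11), (2,0), (2,9)} total cap 33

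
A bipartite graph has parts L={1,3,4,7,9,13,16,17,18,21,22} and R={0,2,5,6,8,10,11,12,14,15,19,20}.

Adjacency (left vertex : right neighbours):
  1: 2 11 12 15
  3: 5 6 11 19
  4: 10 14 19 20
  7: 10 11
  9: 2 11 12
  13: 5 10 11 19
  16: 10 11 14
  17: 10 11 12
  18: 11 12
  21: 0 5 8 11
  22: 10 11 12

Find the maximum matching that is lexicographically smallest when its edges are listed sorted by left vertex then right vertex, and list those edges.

|M| = 10 (so the lex-smallest maximum matching has 10 edges)
process left vertices in ascending order; for each, take the smallest-labelled available neighbour that still permits 10 edges overall, or leave it unmatched if none does
lex-smallest matching: {1-15, 3-5, 4-20, 7-10, 9-2, 13-19, 16-14, 17-11, 18-12, 21-0}

Lex-smallest maximum matching: {(1,15), (3,5), (4,20), (7,10), (9,2), (13,19), (16,14), (17,11), (18,12), (21,0)}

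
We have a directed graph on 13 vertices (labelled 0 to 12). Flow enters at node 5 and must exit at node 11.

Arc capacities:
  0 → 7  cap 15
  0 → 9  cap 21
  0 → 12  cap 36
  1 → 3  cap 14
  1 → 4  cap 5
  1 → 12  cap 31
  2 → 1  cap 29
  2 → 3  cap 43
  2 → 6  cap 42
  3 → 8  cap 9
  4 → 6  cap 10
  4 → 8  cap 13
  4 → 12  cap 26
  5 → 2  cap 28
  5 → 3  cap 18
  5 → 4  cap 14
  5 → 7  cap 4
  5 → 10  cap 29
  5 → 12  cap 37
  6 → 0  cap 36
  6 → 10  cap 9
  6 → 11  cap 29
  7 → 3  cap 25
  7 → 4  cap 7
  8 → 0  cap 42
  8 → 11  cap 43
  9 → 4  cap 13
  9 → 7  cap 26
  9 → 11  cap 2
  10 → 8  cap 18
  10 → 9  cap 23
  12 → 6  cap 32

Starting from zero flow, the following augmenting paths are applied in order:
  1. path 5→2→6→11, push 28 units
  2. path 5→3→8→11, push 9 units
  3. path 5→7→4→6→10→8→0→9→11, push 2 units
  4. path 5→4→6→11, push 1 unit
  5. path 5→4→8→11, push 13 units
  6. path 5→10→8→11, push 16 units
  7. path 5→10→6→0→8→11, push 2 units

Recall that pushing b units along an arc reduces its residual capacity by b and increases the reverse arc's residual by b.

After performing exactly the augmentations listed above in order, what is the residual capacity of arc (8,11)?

after path 1 (5→2→6→11, push 28): res(8,11)=43
after path 2 (5→3→8→11, push 9): res(8,11)=34
after path 3 (5→7→4→6→10→8→0→9→11, push 2): res(8,11)=34
after path 4 (5→4→6→11, push 1): res(8,11)=34
after path 5 (5→4→8→11, push 13): res(8,11)=21
after path 6 (5→10→8→11, push 16): res(8,11)=5
after path 7 (5→10→6→0→8→11, push 2): res(8,11)=3

Residual capacity of (8,11): 3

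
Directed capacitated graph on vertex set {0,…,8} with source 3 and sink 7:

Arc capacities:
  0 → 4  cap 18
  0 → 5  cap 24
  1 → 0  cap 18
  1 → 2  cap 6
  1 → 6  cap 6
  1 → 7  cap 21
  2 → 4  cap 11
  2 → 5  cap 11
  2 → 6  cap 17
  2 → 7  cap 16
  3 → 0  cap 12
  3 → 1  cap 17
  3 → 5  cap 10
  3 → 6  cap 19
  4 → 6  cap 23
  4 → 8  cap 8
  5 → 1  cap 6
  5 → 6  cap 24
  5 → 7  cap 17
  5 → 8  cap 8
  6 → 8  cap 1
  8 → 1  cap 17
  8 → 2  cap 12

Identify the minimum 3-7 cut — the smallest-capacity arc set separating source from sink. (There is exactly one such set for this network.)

augment #1: 3→1→7 push 17
augment #2: 3→5→7 push 10
augment #3: 3→0→5→7 push 7
augment #4: 3→0→5→1→7 push 4
augment #5: 3→6→8→2→7 push 1
augment #6: 3→0→4→8→2→7 push 1
max flow = 40; residual-reachable set from 3 gives S-side
cut edges (S→T): {(3,0), (3,1), (3,5), (6,8)} total cap 40

Min-cut arcs: {(3,0), (3,1), (3,5), (6,8)} (total capacity 40)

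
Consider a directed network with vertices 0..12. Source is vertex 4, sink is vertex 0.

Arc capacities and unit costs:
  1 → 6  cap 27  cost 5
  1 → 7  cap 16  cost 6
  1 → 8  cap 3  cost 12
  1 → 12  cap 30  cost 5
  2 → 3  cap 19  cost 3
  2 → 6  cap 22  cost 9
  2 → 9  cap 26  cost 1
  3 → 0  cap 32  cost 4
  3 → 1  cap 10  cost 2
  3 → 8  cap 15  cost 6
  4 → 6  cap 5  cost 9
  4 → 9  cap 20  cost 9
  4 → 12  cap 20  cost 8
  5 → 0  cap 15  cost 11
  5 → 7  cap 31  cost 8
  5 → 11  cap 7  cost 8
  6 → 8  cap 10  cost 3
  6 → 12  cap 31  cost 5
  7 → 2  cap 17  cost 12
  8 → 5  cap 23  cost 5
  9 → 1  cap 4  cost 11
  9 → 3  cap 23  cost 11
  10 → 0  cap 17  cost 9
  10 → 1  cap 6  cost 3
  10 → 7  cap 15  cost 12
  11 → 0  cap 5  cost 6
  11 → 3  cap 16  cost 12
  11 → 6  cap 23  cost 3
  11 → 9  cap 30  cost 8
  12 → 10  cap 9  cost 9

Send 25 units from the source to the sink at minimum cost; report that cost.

shortest-cost path #1: 4→9→3→0 push 20 @ unit cost 24 (adds 480)
shortest-cost path #2: 4→12→10→0 push 5 @ unit cost 26 (adds 130)
total cost = 610

Minimum cost for 25 units: 610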